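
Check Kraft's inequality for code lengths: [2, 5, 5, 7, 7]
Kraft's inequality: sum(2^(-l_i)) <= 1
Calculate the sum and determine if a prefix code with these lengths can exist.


Sum = 2^(-2) + 2^(-5) + 2^(-5) + 2^(-7) + 2^(-7)
    = 0.25 + 0.03125 + 0.03125 + 0.0078125 + 0.0078125
    = 42/128 = 0.328125
Since 0.328125 <= 1, Kraft's inequality IS satisfied.
A prefix code with these lengths CAN exist.

Kraft sum = 0.328125. Satisfied.


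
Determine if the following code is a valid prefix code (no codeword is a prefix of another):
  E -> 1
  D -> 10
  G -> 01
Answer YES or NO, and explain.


Checking each pair (does one codeword prefix another?):
  E='1' vs D='10': prefix -- VIOLATION

NO -- this is NOT a valid prefix code. E (1) is a prefix of D (10).


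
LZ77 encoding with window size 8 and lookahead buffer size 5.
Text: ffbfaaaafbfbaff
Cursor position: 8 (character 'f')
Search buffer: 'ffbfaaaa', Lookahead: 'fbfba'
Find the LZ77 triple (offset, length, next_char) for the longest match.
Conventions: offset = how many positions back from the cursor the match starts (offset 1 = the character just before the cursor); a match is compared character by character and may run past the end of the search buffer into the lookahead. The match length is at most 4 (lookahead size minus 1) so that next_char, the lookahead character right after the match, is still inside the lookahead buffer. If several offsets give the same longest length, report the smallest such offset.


Try each offset into the search buffer:
  offset=1 (pos 7, char 'a'): match length 0
  offset=2 (pos 6, char 'a'): match length 0
  offset=3 (pos 5, char 'a'): match length 0
  offset=4 (pos 4, char 'a'): match length 0
  offset=5 (pos 3, char 'f'): match length 1
  offset=6 (pos 2, char 'b'): match length 0
  offset=7 (pos 1, char 'f'): match length 3
  offset=8 (pos 0, char 'f'): match length 1
Longest match has length 3 at offset 7.
next_char = character at position 8 + 3 = 11 -> 'b'

Best match: offset=7, length=3 (matching 'fbf' starting at position 1)
LZ77 triple: (7, 3, 'b')


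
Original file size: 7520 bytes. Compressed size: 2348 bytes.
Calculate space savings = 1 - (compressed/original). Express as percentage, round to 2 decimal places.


ratio = compressed/original = 2348/7520 = 0.312234
savings = 1 - ratio = 1 - 0.312234 = 0.687766
as a percentage: 0.687766 * 100 = 68.78%

Space savings = 1 - 2348/7520 = 68.78%


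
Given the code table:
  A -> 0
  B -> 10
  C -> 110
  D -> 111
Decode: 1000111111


Decoding:
10 -> B
0 -> A
0 -> A
111 -> D
111 -> D


Result: BAADD


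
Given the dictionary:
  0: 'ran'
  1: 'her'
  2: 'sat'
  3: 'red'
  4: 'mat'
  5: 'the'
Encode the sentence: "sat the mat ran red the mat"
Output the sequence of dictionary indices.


Look up each word in the dictionary:
  'sat' -> 2
  'the' -> 5
  'mat' -> 4
  'ran' -> 0
  'red' -> 3
  'the' -> 5
  'mat' -> 4

Encoded: [2, 5, 4, 0, 3, 5, 4]


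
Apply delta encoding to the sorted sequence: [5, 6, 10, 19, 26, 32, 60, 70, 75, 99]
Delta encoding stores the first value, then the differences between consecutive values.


First value: 5
Deltas:
  6 - 5 = 1
  10 - 6 = 4
  19 - 10 = 9
  26 - 19 = 7
  32 - 26 = 6
  60 - 32 = 28
  70 - 60 = 10
  75 - 70 = 5
  99 - 75 = 24


Delta encoded: [5, 1, 4, 9, 7, 6, 28, 10, 5, 24]


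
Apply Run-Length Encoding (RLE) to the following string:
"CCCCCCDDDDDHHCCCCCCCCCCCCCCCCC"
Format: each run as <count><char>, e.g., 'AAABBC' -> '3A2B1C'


Scanning runs left to right:
  i=0: run of 'C' x 6 -> '6C'
  i=6: run of 'D' x 5 -> '5D'
  i=11: run of 'H' x 2 -> '2H'
  i=13: run of 'C' x 17 -> '17C'

RLE = 6C5D2H17C


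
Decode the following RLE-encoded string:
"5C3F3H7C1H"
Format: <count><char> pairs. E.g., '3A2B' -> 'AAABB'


Expanding each <count><char> pair:
  5C -> 'CCCCC'
  3F -> 'FFF'
  3H -> 'HHH'
  7C -> 'CCCCCCC'
  1H -> 'H'

Decoded = CCCCCFFFHHHCCCCCCCH


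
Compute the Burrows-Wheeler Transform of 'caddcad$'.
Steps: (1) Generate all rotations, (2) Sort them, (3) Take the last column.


Rotations (sorted):
  0: $caddcad -> last char: d
  1: ad$caddc -> last char: c
  2: addcad$c -> last char: c
  3: cad$cadd -> last char: d
  4: caddcad$ -> last char: $
  5: d$caddca -> last char: a
  6: dcad$cad -> last char: d
  7: ddcad$ca -> last char: a


BWT = dccd$ada


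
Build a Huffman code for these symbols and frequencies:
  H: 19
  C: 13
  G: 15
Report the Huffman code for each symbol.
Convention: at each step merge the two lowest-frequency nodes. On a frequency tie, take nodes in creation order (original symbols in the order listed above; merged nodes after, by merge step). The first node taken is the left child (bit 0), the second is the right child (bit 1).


Huffman tree construction:
Step 1: Merge C(13) + G(15) = 28
Step 2: Merge H(19) + (C+G)(28) = 47
Read each symbol's code off the tree from the root (left child = 0, right child = 1).

Codes:
  H: 0 (length 1)
  C: 10 (length 2)
  G: 11 (length 2)
Average code length: 75/47 = 1.5957 bits/symbol


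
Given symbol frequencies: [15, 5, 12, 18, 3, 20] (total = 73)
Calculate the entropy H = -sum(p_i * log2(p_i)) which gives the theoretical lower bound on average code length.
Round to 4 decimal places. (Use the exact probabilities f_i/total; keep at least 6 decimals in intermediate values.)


Per-symbol terms -p_i * log2(p_i) with p_i = f_i/73:
  p = 15/73 = 0.205479: log2(p) = -2.282934, -p*log2(p) = 0.469096
  p = 5/73 = 0.068493: log2(p) = -3.867896, -p*log2(p) = 0.264924
  p = 12/73 = 0.164384: log2(p) = -2.604862, -p*log2(p) = 0.428197
  p = 18/73 = 0.246575: log2(p) = -2.019900, -p*log2(p) = 0.498057
  p = 3/73 = 0.041096: log2(p) = -4.604862, -p*log2(p) = 0.189241
  p = 20/73 = 0.273973: log2(p) = -1.867896, -p*log2(p) = 0.511752
H = 0.469096 + 0.264924 + 0.428197 + 0.498057 + 0.189241 + 0.511752 = 2.361267

H = 2.3613 bits/symbol


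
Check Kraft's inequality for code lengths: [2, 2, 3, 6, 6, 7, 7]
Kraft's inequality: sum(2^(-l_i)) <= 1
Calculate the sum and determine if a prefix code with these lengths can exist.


Sum = 2^(-2) + 2^(-2) + 2^(-3) + 2^(-6) + 2^(-6) + 2^(-7) + 2^(-7)
    = 0.25 + 0.25 + 0.125 + 0.015625 + 0.015625 + 0.0078125 + 0.0078125
    = 86/128 = 0.671875
Since 0.671875 <= 1, Kraft's inequality IS satisfied.
A prefix code with these lengths CAN exist.

Kraft sum = 0.671875. Satisfied.


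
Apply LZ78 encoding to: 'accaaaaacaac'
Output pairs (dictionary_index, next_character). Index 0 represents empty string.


LZ78 encoding steps:
Dictionary: {0: ''}
Step 1: w='' (idx 0), next='a' -> output (0, 'a'), add 'a' as idx 1
Step 2: w='' (idx 0), next='c' -> output (0, 'c'), add 'c' as idx 2
Step 3: w='c' (idx 2), next='a' -> output (2, 'a'), add 'ca' as idx 3
Step 4: w='a' (idx 1), next='a' -> output (1, 'a'), add 'aa' as idx 4
Step 5: w='aa' (idx 4), next='c' -> output (4, 'c'), add 'aac' as idx 5
Step 6: w='aac' (idx 5), end of input -> output (5, '')


Encoded: [(0, 'a'), (0, 'c'), (2, 'a'), (1, 'a'), (4, 'c'), (5, '')]


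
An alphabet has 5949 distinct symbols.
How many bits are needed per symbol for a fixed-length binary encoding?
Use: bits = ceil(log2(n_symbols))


log2(5949) = 12.5384
Bracket: 2^12 = 4096 < 5949 <= 2^13 = 8192
So ceil(log2(5949)) = 13

bits = ceil(log2(5949)) = ceil(12.5384) = 13 bits


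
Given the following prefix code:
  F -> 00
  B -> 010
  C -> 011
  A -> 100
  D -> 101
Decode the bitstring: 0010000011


Decoding step by step:
Bits 00 -> F
Bits 100 -> A
Bits 00 -> F
Bits 011 -> C


Decoded message: FAFC


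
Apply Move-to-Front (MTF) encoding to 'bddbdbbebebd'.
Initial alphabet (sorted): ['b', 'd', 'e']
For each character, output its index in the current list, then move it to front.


MTF encoding:
'b': index 0 in ['b', 'd', 'e'] -> ['b', 'd', 'e']
'd': index 1 in ['b', 'd', 'e'] -> ['d', 'b', 'e']
'd': index 0 in ['d', 'b', 'e'] -> ['d', 'b', 'e']
'b': index 1 in ['d', 'b', 'e'] -> ['b', 'd', 'e']
'd': index 1 in ['b', 'd', 'e'] -> ['d', 'b', 'e']
'b': index 1 in ['d', 'b', 'e'] -> ['b', 'd', 'e']
'b': index 0 in ['b', 'd', 'e'] -> ['b', 'd', 'e']
'e': index 2 in ['b', 'd', 'e'] -> ['e', 'b', 'd']
'b': index 1 in ['e', 'b', 'd'] -> ['b', 'e', 'd']
'e': index 1 in ['b', 'e', 'd'] -> ['e', 'b', 'd']
'b': index 1 in ['e', 'b', 'd'] -> ['b', 'e', 'd']
'd': index 2 in ['b', 'e', 'd'] -> ['d', 'b', 'e']


Output: [0, 1, 0, 1, 1, 1, 0, 2, 1, 1, 1, 2]


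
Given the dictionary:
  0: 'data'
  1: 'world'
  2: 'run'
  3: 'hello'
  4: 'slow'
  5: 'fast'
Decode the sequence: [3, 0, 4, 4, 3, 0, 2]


Look up each index in the dictionary:
  3 -> 'hello'
  0 -> 'data'
  4 -> 'slow'
  4 -> 'slow'
  3 -> 'hello'
  0 -> 'data'
  2 -> 'run'

Decoded: "hello data slow slow hello data run"


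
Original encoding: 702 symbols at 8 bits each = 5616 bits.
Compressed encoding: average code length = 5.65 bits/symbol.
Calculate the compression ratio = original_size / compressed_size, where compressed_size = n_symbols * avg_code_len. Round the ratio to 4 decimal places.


original_size = n_symbols * orig_bits = 702 * 8 = 5616 bits
compressed_size = n_symbols * avg_code_len = 702 * 5.65 = 3966.3 bits
ratio = original_size / compressed_size = 5616 / 3966.3 = 1.4159

Compression ratio = 1.4159


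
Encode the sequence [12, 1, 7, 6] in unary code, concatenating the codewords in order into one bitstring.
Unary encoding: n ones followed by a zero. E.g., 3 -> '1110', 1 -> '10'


Encode each number as n ones followed by a terminating 0:
  12 -> 1111111111110 (13 bits)
  1 -> 10 (2 bits)
  7 -> 11111110 (8 bits)
  6 -> 1111110 (7 bits)
Total length = 13 + 2 + 8 + 7 = 30 bits.

Unary([12, 1, 7, 6]) = 111111111111010111111101111110 (30 bits)


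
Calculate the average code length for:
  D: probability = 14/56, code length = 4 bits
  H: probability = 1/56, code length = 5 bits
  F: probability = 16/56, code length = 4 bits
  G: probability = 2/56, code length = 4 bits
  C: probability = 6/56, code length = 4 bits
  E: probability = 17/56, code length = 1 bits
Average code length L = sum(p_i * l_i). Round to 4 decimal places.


Weighted contributions p_i * l_i:
  D: (14/56) * 4 = 56/56
  H: (1/56) * 5 = 5/56
  F: (16/56) * 4 = 64/56
  G: (2/56) * 4 = 8/56
  C: (6/56) * 4 = 24/56
  E: (17/56) * 1 = 17/56
Sum = (56 + 5 + 64 + 8 + 24 + 17)/56 = 174/56

L = 174/56 = 3.1071 bits/symbol


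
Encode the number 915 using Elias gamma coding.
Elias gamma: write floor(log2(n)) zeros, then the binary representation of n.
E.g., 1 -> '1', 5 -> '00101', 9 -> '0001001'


num_bits = floor(log2(915)) + 1 = 10
leading_zeros = num_bits - 1 = 9
binary(915) = 1110010011

Elias gamma(915) = '000000000' + '1110010011' = 0000000001110010011 (19 bits)


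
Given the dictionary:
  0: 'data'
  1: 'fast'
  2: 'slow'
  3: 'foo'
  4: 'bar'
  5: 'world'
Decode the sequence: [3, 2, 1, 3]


Look up each index in the dictionary:
  3 -> 'foo'
  2 -> 'slow'
  1 -> 'fast'
  3 -> 'foo'

Decoded: "foo slow fast foo"


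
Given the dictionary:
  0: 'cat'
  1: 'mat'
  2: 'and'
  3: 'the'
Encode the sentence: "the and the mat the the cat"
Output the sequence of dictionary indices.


Look up each word in the dictionary:
  'the' -> 3
  'and' -> 2
  'the' -> 3
  'mat' -> 1
  'the' -> 3
  'the' -> 3
  'cat' -> 0

Encoded: [3, 2, 3, 1, 3, 3, 0]


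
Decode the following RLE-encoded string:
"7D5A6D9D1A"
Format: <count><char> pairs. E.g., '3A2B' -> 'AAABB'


Expanding each <count><char> pair:
  7D -> 'DDDDDDD'
  5A -> 'AAAAA'
  6D -> 'DDDDDD'
  9D -> 'DDDDDDDDD'
  1A -> 'A'

Decoded = DDDDDDDAAAAADDDDDDDDDDDDDDDA


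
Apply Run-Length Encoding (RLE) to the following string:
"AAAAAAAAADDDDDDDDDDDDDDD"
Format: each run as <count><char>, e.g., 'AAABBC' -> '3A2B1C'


Scanning runs left to right:
  i=0: run of 'A' x 9 -> '9A'
  i=9: run of 'D' x 15 -> '15D'

RLE = 9A15D


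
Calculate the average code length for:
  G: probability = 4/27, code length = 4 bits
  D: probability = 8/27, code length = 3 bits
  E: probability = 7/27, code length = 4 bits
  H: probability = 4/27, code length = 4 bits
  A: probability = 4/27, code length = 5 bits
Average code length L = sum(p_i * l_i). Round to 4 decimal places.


Weighted contributions p_i * l_i:
  G: (4/27) * 4 = 16/27
  D: (8/27) * 3 = 24/27
  E: (7/27) * 4 = 28/27
  H: (4/27) * 4 = 16/27
  A: (4/27) * 5 = 20/27
Sum = (16 + 24 + 28 + 16 + 20)/27 = 104/27

L = 104/27 = 3.8519 bits/symbol


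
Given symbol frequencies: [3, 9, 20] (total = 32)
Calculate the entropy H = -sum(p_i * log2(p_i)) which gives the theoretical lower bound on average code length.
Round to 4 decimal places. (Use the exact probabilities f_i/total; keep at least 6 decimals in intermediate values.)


Per-symbol terms -p_i * log2(p_i) with p_i = f_i/32:
  p = 3/32 = 0.093750: log2(p) = -3.415037, -p*log2(p) = 0.320160
  p = 9/32 = 0.281250: log2(p) = -1.830075, -p*log2(p) = 0.514709
  p = 20/32 = 0.625000: log2(p) = -0.678072, -p*log2(p) = 0.423795
H = 0.320160 + 0.514709 + 0.423795 = 1.258664

H = 1.2587 bits/symbol


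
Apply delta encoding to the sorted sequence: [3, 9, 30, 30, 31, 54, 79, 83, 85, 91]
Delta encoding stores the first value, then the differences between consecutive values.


First value: 3
Deltas:
  9 - 3 = 6
  30 - 9 = 21
  30 - 30 = 0
  31 - 30 = 1
  54 - 31 = 23
  79 - 54 = 25
  83 - 79 = 4
  85 - 83 = 2
  91 - 85 = 6


Delta encoded: [3, 6, 21, 0, 1, 23, 25, 4, 2, 6]


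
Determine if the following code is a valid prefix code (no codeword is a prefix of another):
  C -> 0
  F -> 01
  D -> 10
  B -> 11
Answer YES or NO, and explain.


Checking each pair (does one codeword prefix another?):
  C='0' vs F='01': prefix -- VIOLATION

NO -- this is NOT a valid prefix code. C (0) is a prefix of F (01).


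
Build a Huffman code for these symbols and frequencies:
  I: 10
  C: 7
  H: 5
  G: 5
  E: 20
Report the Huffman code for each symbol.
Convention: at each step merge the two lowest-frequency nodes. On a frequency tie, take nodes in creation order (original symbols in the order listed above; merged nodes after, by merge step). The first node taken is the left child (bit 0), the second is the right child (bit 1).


Huffman tree construction:
Step 1: Merge H(5) + G(5) = 10
Step 2: Merge C(7) + I(10) = 17
Step 3: Merge (H+G)(10) + (C+I)(17) = 27
Step 4: Merge E(20) + ((H+G)+(C+I))(27) = 47
Read each symbol's code off the tree from the root (left child = 0, right child = 1).

Codes:
  I: 111 (length 3)
  C: 110 (length 3)
  H: 100 (length 3)
  G: 101 (length 3)
  E: 0 (length 1)
Average code length: 101/47 = 2.1489 bits/symbol


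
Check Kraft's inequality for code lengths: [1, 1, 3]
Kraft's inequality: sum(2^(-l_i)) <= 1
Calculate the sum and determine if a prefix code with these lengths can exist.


Sum = 2^(-1) + 2^(-1) + 2^(-3)
    = 0.5 + 0.5 + 0.125
    = 9/8 = 1.125
Since 1.125 > 1, Kraft's inequality is NOT satisfied.
A prefix code with these lengths CANNOT exist.

Kraft sum = 1.125. Not satisfied.


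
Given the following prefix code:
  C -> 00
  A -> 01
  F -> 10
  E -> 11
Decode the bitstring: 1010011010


Decoding step by step:
Bits 10 -> F
Bits 10 -> F
Bits 01 -> A
Bits 10 -> F
Bits 10 -> F


Decoded message: FFAFF


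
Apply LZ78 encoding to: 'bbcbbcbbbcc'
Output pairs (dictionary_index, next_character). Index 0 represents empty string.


LZ78 encoding steps:
Dictionary: {0: ''}
Step 1: w='' (idx 0), next='b' -> output (0, 'b'), add 'b' as idx 1
Step 2: w='b' (idx 1), next='c' -> output (1, 'c'), add 'bc' as idx 2
Step 3: w='b' (idx 1), next='b' -> output (1, 'b'), add 'bb' as idx 3
Step 4: w='' (idx 0), next='c' -> output (0, 'c'), add 'c' as idx 4
Step 5: w='bb' (idx 3), next='b' -> output (3, 'b'), add 'bbb' as idx 5
Step 6: w='c' (idx 4), next='c' -> output (4, 'c'), add 'cc' as idx 6


Encoded: [(0, 'b'), (1, 'c'), (1, 'b'), (0, 'c'), (3, 'b'), (4, 'c')]


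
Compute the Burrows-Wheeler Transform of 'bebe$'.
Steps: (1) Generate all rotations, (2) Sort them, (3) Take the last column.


Rotations (sorted):
  0: $bebe -> last char: e
  1: be$be -> last char: e
  2: bebe$ -> last char: $
  3: e$beb -> last char: b
  4: ebe$b -> last char: b


BWT = ee$bb


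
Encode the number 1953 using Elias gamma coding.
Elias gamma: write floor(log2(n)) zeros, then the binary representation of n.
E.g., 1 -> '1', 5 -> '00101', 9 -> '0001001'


num_bits = floor(log2(1953)) + 1 = 11
leading_zeros = num_bits - 1 = 10
binary(1953) = 11110100001

Elias gamma(1953) = '0000000000' + '11110100001' = 000000000011110100001 (21 bits)


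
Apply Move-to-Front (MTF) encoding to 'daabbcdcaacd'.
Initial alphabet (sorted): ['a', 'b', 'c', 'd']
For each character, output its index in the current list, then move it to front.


MTF encoding:
'd': index 3 in ['a', 'b', 'c', 'd'] -> ['d', 'a', 'b', 'c']
'a': index 1 in ['d', 'a', 'b', 'c'] -> ['a', 'd', 'b', 'c']
'a': index 0 in ['a', 'd', 'b', 'c'] -> ['a', 'd', 'b', 'c']
'b': index 2 in ['a', 'd', 'b', 'c'] -> ['b', 'a', 'd', 'c']
'b': index 0 in ['b', 'a', 'd', 'c'] -> ['b', 'a', 'd', 'c']
'c': index 3 in ['b', 'a', 'd', 'c'] -> ['c', 'b', 'a', 'd']
'd': index 3 in ['c', 'b', 'a', 'd'] -> ['d', 'c', 'b', 'a']
'c': index 1 in ['d', 'c', 'b', 'a'] -> ['c', 'd', 'b', 'a']
'a': index 3 in ['c', 'd', 'b', 'a'] -> ['a', 'c', 'd', 'b']
'a': index 0 in ['a', 'c', 'd', 'b'] -> ['a', 'c', 'd', 'b']
'c': index 1 in ['a', 'c', 'd', 'b'] -> ['c', 'a', 'd', 'b']
'd': index 2 in ['c', 'a', 'd', 'b'] -> ['d', 'c', 'a', 'b']


Output: [3, 1, 0, 2, 0, 3, 3, 1, 3, 0, 1, 2]


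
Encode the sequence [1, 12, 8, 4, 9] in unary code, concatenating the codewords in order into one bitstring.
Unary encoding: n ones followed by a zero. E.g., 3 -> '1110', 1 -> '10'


Encode each number as n ones followed by a terminating 0:
  1 -> 10 (2 bits)
  12 -> 1111111111110 (13 bits)
  8 -> 111111110 (9 bits)
  4 -> 11110 (5 bits)
  9 -> 1111111110 (10 bits)
Total length = 2 + 13 + 9 + 5 + 10 = 39 bits.

Unary([1, 12, 8, 4, 9]) = 101111111111110111111110111101111111110 (39 bits)


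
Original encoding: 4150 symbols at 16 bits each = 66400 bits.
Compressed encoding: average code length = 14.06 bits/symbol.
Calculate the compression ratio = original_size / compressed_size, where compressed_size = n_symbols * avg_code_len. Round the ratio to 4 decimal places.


original_size = n_symbols * orig_bits = 4150 * 16 = 66400 bits
compressed_size = n_symbols * avg_code_len = 4150 * 14.06 = 58349.0 bits
ratio = original_size / compressed_size = 66400 / 58349.0 = 1.138

Compression ratio = 1.138


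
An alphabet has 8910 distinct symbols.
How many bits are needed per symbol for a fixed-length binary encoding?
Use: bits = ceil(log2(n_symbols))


log2(8910) = 13.1212
Bracket: 2^13 = 8192 < 8910 <= 2^14 = 16384
So ceil(log2(8910)) = 14

bits = ceil(log2(8910)) = ceil(13.1212) = 14 bits


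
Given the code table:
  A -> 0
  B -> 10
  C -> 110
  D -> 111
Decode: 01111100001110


Decoding:
0 -> A
111 -> D
110 -> C
0 -> A
0 -> A
0 -> A
111 -> D
0 -> A


Result: ADCAAADA


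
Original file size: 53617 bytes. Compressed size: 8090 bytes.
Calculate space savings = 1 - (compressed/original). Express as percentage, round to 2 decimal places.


ratio = compressed/original = 8090/53617 = 0.150885
savings = 1 - ratio = 1 - 0.150885 = 0.849115
as a percentage: 0.849115 * 100 = 84.91%

Space savings = 1 - 8090/53617 = 84.91%


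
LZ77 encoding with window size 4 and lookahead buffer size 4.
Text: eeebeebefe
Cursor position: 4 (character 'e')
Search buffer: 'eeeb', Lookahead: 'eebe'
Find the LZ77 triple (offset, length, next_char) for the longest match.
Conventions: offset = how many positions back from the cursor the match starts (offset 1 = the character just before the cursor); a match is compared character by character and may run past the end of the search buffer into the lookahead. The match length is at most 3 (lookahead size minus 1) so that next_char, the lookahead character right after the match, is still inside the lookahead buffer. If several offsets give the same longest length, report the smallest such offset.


Try each offset into the search buffer:
  offset=1 (pos 3, char 'b'): match length 0
  offset=2 (pos 2, char 'e'): match length 1
  offset=3 (pos 1, char 'e'): match length 3
  offset=4 (pos 0, char 'e'): match length 2
Longest match has length 3 at offset 3.
next_char = character at position 4 + 3 = 7 -> 'e'

Best match: offset=3, length=3 (matching 'eeb' starting at position 1)
LZ77 triple: (3, 3, 'e')


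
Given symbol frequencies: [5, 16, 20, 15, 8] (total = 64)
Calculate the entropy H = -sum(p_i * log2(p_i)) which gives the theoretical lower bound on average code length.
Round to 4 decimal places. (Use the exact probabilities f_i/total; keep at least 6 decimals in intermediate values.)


Per-symbol terms -p_i * log2(p_i) with p_i = f_i/64:
  p = 5/64 = 0.078125: log2(p) = -3.678072, -p*log2(p) = 0.287349
  p = 16/64 = 0.250000: log2(p) = -2.000000, -p*log2(p) = 0.500000
  p = 20/64 = 0.312500: log2(p) = -1.678072, -p*log2(p) = 0.524397
  p = 15/64 = 0.234375: log2(p) = -2.093109, -p*log2(p) = 0.490573
  p = 8/64 = 0.125000: log2(p) = -3.000000, -p*log2(p) = 0.375000
H = 0.287349 + 0.500000 + 0.524397 + 0.490573 + 0.375000 = 2.177319

H = 2.1773 bits/symbol


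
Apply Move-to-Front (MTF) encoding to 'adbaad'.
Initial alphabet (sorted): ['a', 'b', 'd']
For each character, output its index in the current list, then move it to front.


MTF encoding:
'a': index 0 in ['a', 'b', 'd'] -> ['a', 'b', 'd']
'd': index 2 in ['a', 'b', 'd'] -> ['d', 'a', 'b']
'b': index 2 in ['d', 'a', 'b'] -> ['b', 'd', 'a']
'a': index 2 in ['b', 'd', 'a'] -> ['a', 'b', 'd']
'a': index 0 in ['a', 'b', 'd'] -> ['a', 'b', 'd']
'd': index 2 in ['a', 'b', 'd'] -> ['d', 'a', 'b']


Output: [0, 2, 2, 2, 0, 2]


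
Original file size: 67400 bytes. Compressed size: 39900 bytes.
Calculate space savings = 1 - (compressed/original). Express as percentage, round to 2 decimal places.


ratio = compressed/original = 39900/67400 = 0.591988
savings = 1 - ratio = 1 - 0.591988 = 0.408012
as a percentage: 0.408012 * 100 = 40.8%

Space savings = 1 - 39900/67400 = 40.8%


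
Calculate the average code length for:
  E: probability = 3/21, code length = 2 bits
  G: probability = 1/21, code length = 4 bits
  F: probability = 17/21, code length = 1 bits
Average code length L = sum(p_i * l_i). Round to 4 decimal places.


Weighted contributions p_i * l_i:
  E: (3/21) * 2 = 6/21
  G: (1/21) * 4 = 4/21
  F: (17/21) * 1 = 17/21
Sum = (6 + 4 + 17)/21 = 27/21

L = 27/21 = 1.2857 bits/symbol


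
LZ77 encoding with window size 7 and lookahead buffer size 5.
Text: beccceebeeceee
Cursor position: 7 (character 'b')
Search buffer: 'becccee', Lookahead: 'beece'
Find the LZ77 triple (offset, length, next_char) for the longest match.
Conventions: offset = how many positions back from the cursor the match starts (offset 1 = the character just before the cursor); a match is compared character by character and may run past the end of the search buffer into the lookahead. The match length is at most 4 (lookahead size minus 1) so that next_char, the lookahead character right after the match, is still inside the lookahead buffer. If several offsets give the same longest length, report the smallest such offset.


Try each offset into the search buffer:
  offset=1 (pos 6, char 'e'): match length 0
  offset=2 (pos 5, char 'e'): match length 0
  offset=3 (pos 4, char 'c'): match length 0
  offset=4 (pos 3, char 'c'): match length 0
  offset=5 (pos 2, char 'c'): match length 0
  offset=6 (pos 1, char 'e'): match length 0
  offset=7 (pos 0, char 'b'): match length 2
Longest match has length 2 at offset 7.
next_char = character at position 7 + 2 = 9 -> 'e'

Best match: offset=7, length=2 (matching 'be' starting at position 0)
LZ77 triple: (7, 2, 'e')


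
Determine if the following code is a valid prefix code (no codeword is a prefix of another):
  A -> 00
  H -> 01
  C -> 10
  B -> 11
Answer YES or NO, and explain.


Checking each pair (does one codeword prefix another?):
  A='00' vs H='01': no prefix
  A='00' vs C='10': no prefix
  A='00' vs B='11': no prefix
  H='01' vs A='00': no prefix
  H='01' vs C='10': no prefix
  H='01' vs B='11': no prefix
  C='10' vs A='00': no prefix
  C='10' vs H='01': no prefix
  C='10' vs B='11': no prefix
  B='11' vs A='00': no prefix
  B='11' vs H='01': no prefix
  B='11' vs C='10': no prefix
No violation found over all pairs.

YES -- this is a valid prefix code. No codeword is a prefix of any other codeword.


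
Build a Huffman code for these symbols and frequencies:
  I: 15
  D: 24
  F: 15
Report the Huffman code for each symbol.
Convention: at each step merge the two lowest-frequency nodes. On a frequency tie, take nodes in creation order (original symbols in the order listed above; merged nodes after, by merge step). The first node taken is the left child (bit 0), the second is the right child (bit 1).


Huffman tree construction:
Step 1: Merge I(15) + F(15) = 30
Step 2: Merge D(24) + (I+F)(30) = 54
Read each symbol's code off the tree from the root (left child = 0, right child = 1).

Codes:
  I: 10 (length 2)
  D: 0 (length 1)
  F: 11 (length 2)
Average code length: 84/54 = 1.5556 bits/symbol


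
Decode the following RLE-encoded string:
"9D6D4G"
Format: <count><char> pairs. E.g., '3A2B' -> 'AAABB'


Expanding each <count><char> pair:
  9D -> 'DDDDDDDDD'
  6D -> 'DDDDDD'
  4G -> 'GGGG'

Decoded = DDDDDDDDDDDDDDDGGGG


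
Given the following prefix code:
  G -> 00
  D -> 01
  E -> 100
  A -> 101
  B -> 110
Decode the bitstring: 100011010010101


Decoding step by step:
Bits 100 -> E
Bits 01 -> D
Bits 101 -> A
Bits 00 -> G
Bits 101 -> A
Bits 01 -> D


Decoded message: EDAGAD


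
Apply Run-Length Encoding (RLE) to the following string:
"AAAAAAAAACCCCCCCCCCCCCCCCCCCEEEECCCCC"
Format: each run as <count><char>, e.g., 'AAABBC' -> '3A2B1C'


Scanning runs left to right:
  i=0: run of 'A' x 9 -> '9A'
  i=9: run of 'C' x 19 -> '19C'
  i=28: run of 'E' x 4 -> '4E'
  i=32: run of 'C' x 5 -> '5C'

RLE = 9A19C4E5C


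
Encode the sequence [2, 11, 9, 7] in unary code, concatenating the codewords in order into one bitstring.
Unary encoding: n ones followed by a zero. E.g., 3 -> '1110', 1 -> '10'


Encode each number as n ones followed by a terminating 0:
  2 -> 110 (3 bits)
  11 -> 111111111110 (12 bits)
  9 -> 1111111110 (10 bits)
  7 -> 11111110 (8 bits)
Total length = 3 + 12 + 10 + 8 = 33 bits.

Unary([2, 11, 9, 7]) = 110111111111110111111111011111110 (33 bits)


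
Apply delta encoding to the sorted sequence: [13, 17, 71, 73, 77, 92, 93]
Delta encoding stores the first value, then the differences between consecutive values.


First value: 13
Deltas:
  17 - 13 = 4
  71 - 17 = 54
  73 - 71 = 2
  77 - 73 = 4
  92 - 77 = 15
  93 - 92 = 1


Delta encoded: [13, 4, 54, 2, 4, 15, 1]


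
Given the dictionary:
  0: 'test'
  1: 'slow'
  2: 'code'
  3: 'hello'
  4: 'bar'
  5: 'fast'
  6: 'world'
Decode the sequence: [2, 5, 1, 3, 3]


Look up each index in the dictionary:
  2 -> 'code'
  5 -> 'fast'
  1 -> 'slow'
  3 -> 'hello'
  3 -> 'hello'

Decoded: "code fast slow hello hello"


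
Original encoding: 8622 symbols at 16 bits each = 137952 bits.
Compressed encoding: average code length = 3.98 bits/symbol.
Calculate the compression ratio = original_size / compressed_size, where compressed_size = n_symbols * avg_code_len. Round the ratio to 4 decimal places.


original_size = n_symbols * orig_bits = 8622 * 16 = 137952 bits
compressed_size = n_symbols * avg_code_len = 8622 * 3.98 = 34315.56 bits
ratio = original_size / compressed_size = 137952 / 34315.56 = 4.0201

Compression ratio = 4.0201


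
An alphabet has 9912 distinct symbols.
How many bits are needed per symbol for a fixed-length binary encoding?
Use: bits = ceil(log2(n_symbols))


log2(9912) = 13.275
Bracket: 2^13 = 8192 < 9912 <= 2^14 = 16384
So ceil(log2(9912)) = 14

bits = ceil(log2(9912)) = ceil(13.275) = 14 bits


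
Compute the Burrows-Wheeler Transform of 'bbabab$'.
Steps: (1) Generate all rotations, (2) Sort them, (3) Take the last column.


Rotations (sorted):
  0: $bbabab -> last char: b
  1: ab$bbab -> last char: b
  2: abab$bb -> last char: b
  3: b$bbaba -> last char: a
  4: bab$bba -> last char: a
  5: babab$b -> last char: b
  6: bbabab$ -> last char: $


BWT = bbbaab$


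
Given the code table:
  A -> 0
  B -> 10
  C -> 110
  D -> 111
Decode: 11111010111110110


Decoding:
111 -> D
110 -> C
10 -> B
111 -> D
110 -> C
110 -> C


Result: DCBDCC


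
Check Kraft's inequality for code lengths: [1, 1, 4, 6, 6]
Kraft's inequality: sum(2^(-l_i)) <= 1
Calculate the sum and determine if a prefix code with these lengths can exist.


Sum = 2^(-1) + 2^(-1) + 2^(-4) + 2^(-6) + 2^(-6)
    = 0.5 + 0.5 + 0.0625 + 0.015625 + 0.015625
    = 70/64 = 1.09375
Since 1.09375 > 1, Kraft's inequality is NOT satisfied.
A prefix code with these lengths CANNOT exist.

Kraft sum = 1.09375. Not satisfied.


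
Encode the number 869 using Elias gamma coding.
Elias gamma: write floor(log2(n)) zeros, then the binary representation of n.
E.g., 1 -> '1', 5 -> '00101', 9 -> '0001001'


num_bits = floor(log2(869)) + 1 = 10
leading_zeros = num_bits - 1 = 9
binary(869) = 1101100101

Elias gamma(869) = '000000000' + '1101100101' = 0000000001101100101 (19 bits)


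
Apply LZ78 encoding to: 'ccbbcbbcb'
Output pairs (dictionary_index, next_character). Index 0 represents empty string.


LZ78 encoding steps:
Dictionary: {0: ''}
Step 1: w='' (idx 0), next='c' -> output (0, 'c'), add 'c' as idx 1
Step 2: w='c' (idx 1), next='b' -> output (1, 'b'), add 'cb' as idx 2
Step 3: w='' (idx 0), next='b' -> output (0, 'b'), add 'b' as idx 3
Step 4: w='cb' (idx 2), next='b' -> output (2, 'b'), add 'cbb' as idx 4
Step 5: w='cb' (idx 2), end of input -> output (2, '')


Encoded: [(0, 'c'), (1, 'b'), (0, 'b'), (2, 'b'), (2, '')]


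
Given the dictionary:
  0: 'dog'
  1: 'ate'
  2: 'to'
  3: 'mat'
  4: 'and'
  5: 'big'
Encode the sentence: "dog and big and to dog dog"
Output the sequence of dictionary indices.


Look up each word in the dictionary:
  'dog' -> 0
  'and' -> 4
  'big' -> 5
  'and' -> 4
  'to' -> 2
  'dog' -> 0
  'dog' -> 0

Encoded: [0, 4, 5, 4, 2, 0, 0]


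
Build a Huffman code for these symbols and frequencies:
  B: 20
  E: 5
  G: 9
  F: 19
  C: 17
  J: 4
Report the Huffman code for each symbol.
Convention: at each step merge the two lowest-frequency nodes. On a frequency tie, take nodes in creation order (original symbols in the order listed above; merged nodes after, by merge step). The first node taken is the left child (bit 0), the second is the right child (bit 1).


Huffman tree construction:
Step 1: Merge J(4) + E(5) = 9
Step 2: Merge G(9) + (J+E)(9) = 18
Step 3: Merge C(17) + (G+(J+E))(18) = 35
Step 4: Merge F(19) + B(20) = 39
Step 5: Merge (C+(G+(J+E)))(35) + (F+B)(39) = 74
Read each symbol's code off the tree from the root (left child = 0, right child = 1).

Codes:
  B: 11 (length 2)
  E: 0111 (length 4)
  G: 010 (length 3)
  F: 10 (length 2)
  C: 00 (length 2)
  J: 0110 (length 4)
Average code length: 175/74 = 2.3649 bits/symbol


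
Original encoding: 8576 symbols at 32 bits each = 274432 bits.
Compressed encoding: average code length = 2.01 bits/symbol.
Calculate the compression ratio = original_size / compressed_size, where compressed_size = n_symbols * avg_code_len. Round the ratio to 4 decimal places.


original_size = n_symbols * orig_bits = 8576 * 32 = 274432 bits
compressed_size = n_symbols * avg_code_len = 8576 * 2.01 = 17237.76 bits
ratio = original_size / compressed_size = 274432 / 17237.76 = 15.9204

Compression ratio = 15.9204


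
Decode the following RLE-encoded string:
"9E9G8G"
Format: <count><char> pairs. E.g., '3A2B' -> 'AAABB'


Expanding each <count><char> pair:
  9E -> 'EEEEEEEEE'
  9G -> 'GGGGGGGGG'
  8G -> 'GGGGGGGG'

Decoded = EEEEEEEEEGGGGGGGGGGGGGGGGG


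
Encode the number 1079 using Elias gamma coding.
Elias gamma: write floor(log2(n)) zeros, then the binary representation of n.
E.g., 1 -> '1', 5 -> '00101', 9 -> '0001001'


num_bits = floor(log2(1079)) + 1 = 11
leading_zeros = num_bits - 1 = 10
binary(1079) = 10000110111

Elias gamma(1079) = '0000000000' + '10000110111' = 000000000010000110111 (21 bits)


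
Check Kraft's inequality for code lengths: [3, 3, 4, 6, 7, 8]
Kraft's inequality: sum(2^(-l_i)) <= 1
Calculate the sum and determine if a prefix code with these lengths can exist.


Sum = 2^(-3) + 2^(-3) + 2^(-4) + 2^(-6) + 2^(-7) + 2^(-8)
    = 0.125 + 0.125 + 0.0625 + 0.015625 + 0.0078125 + 0.00390625
    = 87/256 = 0.33984375
Since 0.33984375 <= 1, Kraft's inequality IS satisfied.
A prefix code with these lengths CAN exist.

Kraft sum = 0.33984375. Satisfied.


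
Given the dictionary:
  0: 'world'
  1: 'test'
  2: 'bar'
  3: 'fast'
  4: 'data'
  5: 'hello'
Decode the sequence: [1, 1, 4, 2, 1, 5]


Look up each index in the dictionary:
  1 -> 'test'
  1 -> 'test'
  4 -> 'data'
  2 -> 'bar'
  1 -> 'test'
  5 -> 'hello'

Decoded: "test test data bar test hello"


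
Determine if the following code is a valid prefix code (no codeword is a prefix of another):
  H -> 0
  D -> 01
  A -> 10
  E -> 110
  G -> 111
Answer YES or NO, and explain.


Checking each pair (does one codeword prefix another?):
  H='0' vs D='01': prefix -- VIOLATION

NO -- this is NOT a valid prefix code. H (0) is a prefix of D (01).


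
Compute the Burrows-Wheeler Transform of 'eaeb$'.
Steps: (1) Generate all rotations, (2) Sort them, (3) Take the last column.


Rotations (sorted):
  0: $eaeb -> last char: b
  1: aeb$e -> last char: e
  2: b$eae -> last char: e
  3: eaeb$ -> last char: $
  4: eb$ea -> last char: a


BWT = bee$a


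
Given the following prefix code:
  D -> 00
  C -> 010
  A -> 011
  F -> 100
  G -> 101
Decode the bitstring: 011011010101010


Decoding step by step:
Bits 011 -> A
Bits 011 -> A
Bits 010 -> C
Bits 101 -> G
Bits 010 -> C


Decoded message: AACGC


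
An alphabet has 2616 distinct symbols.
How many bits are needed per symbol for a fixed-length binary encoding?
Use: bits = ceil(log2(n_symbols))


log2(2616) = 11.3531
Bracket: 2^11 = 2048 < 2616 <= 2^12 = 4096
So ceil(log2(2616)) = 12

bits = ceil(log2(2616)) = ceil(11.3531) = 12 bits


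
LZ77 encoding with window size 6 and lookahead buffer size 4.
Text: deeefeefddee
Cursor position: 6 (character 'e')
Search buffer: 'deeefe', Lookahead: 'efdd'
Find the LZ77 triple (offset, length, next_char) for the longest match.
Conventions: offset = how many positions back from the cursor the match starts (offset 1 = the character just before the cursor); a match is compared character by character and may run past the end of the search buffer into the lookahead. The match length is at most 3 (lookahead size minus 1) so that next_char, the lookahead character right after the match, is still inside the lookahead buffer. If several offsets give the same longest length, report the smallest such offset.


Try each offset into the search buffer:
  offset=1 (pos 5, char 'e'): match length 1
  offset=2 (pos 4, char 'f'): match length 0
  offset=3 (pos 3, char 'e'): match length 2
  offset=4 (pos 2, char 'e'): match length 1
  offset=5 (pos 1, char 'e'): match length 1
  offset=6 (pos 0, char 'd'): match length 0
Longest match has length 2 at offset 3.
next_char = character at position 6 + 2 = 8 -> 'd'

Best match: offset=3, length=2 (matching 'ef' starting at position 3)
LZ77 triple: (3, 2, 'd')


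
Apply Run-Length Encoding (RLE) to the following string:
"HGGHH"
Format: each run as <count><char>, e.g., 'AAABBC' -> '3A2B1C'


Scanning runs left to right:
  i=0: run of 'H' x 1 -> '1H'
  i=1: run of 'G' x 2 -> '2G'
  i=3: run of 'H' x 2 -> '2H'

RLE = 1H2G2H


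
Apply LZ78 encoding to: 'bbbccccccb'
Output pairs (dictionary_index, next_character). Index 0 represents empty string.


LZ78 encoding steps:
Dictionary: {0: ''}
Step 1: w='' (idx 0), next='b' -> output (0, 'b'), add 'b' as idx 1
Step 2: w='b' (idx 1), next='b' -> output (1, 'b'), add 'bb' as idx 2
Step 3: w='' (idx 0), next='c' -> output (0, 'c'), add 'c' as idx 3
Step 4: w='c' (idx 3), next='c' -> output (3, 'c'), add 'cc' as idx 4
Step 5: w='cc' (idx 4), next='c' -> output (4, 'c'), add 'ccc' as idx 5
Step 6: w='b' (idx 1), end of input -> output (1, '')


Encoded: [(0, 'b'), (1, 'b'), (0, 'c'), (3, 'c'), (4, 'c'), (1, '')]


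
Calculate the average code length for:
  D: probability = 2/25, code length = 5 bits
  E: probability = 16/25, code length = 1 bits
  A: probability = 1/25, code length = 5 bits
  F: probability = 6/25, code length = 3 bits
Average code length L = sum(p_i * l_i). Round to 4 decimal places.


Weighted contributions p_i * l_i:
  D: (2/25) * 5 = 10/25
  E: (16/25) * 1 = 16/25
  A: (1/25) * 5 = 5/25
  F: (6/25) * 3 = 18/25
Sum = (10 + 16 + 5 + 18)/25 = 49/25

L = 49/25 = 1.9600 bits/symbol


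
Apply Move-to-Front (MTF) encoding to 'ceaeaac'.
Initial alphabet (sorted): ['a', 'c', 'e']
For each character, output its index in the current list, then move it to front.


MTF encoding:
'c': index 1 in ['a', 'c', 'e'] -> ['c', 'a', 'e']
'e': index 2 in ['c', 'a', 'e'] -> ['e', 'c', 'a']
'a': index 2 in ['e', 'c', 'a'] -> ['a', 'e', 'c']
'e': index 1 in ['a', 'e', 'c'] -> ['e', 'a', 'c']
'a': index 1 in ['e', 'a', 'c'] -> ['a', 'e', 'c']
'a': index 0 in ['a', 'e', 'c'] -> ['a', 'e', 'c']
'c': index 2 in ['a', 'e', 'c'] -> ['c', 'a', 'e']


Output: [1, 2, 2, 1, 1, 0, 2]


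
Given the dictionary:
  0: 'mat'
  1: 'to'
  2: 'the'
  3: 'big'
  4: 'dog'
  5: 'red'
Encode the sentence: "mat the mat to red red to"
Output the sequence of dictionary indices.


Look up each word in the dictionary:
  'mat' -> 0
  'the' -> 2
  'mat' -> 0
  'to' -> 1
  'red' -> 5
  'red' -> 5
  'to' -> 1

Encoded: [0, 2, 0, 1, 5, 5, 1]


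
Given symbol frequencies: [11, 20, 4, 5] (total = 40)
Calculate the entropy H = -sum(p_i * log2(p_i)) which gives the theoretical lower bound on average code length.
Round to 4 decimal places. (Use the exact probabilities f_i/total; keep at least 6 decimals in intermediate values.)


Per-symbol terms -p_i * log2(p_i) with p_i = f_i/40:
  p = 11/40 = 0.275000: log2(p) = -1.862496, -p*log2(p) = 0.512187
  p = 20/40 = 0.500000: log2(p) = -1.000000, -p*log2(p) = 0.500000
  p = 4/40 = 0.100000: log2(p) = -3.321928, -p*log2(p) = 0.332193
  p = 5/40 = 0.125000: log2(p) = -3.000000, -p*log2(p) = 0.375000
H = 0.512187 + 0.500000 + 0.332193 + 0.375000 = 1.719380

H = 1.7194 bits/symbol


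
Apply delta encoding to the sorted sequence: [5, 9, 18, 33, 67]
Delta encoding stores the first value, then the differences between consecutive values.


First value: 5
Deltas:
  9 - 5 = 4
  18 - 9 = 9
  33 - 18 = 15
  67 - 33 = 34


Delta encoded: [5, 4, 9, 15, 34]


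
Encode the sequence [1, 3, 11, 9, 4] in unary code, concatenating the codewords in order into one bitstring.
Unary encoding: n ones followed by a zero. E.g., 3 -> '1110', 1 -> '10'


Encode each number as n ones followed by a terminating 0:
  1 -> 10 (2 bits)
  3 -> 1110 (4 bits)
  11 -> 111111111110 (12 bits)
  9 -> 1111111110 (10 bits)
  4 -> 11110 (5 bits)
Total length = 2 + 4 + 12 + 10 + 5 = 33 bits.

Unary([1, 3, 11, 9, 4]) = 101110111111111110111111111011110 (33 bits)


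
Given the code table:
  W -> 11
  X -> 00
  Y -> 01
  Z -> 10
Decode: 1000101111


Decoding:
10 -> Z
00 -> X
10 -> Z
11 -> W
11 -> W


Result: ZXZWW


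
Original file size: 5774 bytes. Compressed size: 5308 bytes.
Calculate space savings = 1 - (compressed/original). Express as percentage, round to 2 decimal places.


ratio = compressed/original = 5308/5774 = 0.919293
savings = 1 - ratio = 1 - 0.919293 = 0.080707
as a percentage: 0.080707 * 100 = 8.07%

Space savings = 1 - 5308/5774 = 8.07%


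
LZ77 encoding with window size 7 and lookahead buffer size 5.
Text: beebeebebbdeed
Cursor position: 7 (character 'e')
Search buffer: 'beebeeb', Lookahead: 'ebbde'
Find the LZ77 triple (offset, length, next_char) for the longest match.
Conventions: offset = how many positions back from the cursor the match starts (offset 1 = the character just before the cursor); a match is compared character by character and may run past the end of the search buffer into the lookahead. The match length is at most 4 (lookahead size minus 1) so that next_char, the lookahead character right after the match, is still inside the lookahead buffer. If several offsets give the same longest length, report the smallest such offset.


Try each offset into the search buffer:
  offset=1 (pos 6, char 'b'): match length 0
  offset=2 (pos 5, char 'e'): match length 2
  offset=3 (pos 4, char 'e'): match length 1
  offset=4 (pos 3, char 'b'): match length 0
  offset=5 (pos 2, char 'e'): match length 2
  offset=6 (pos 1, char 'e'): match length 1
  offset=7 (pos 0, char 'b'): match length 0
Longest match has length 2, found at offsets 2, 5; take the smallest, offset 2.
next_char = character at position 7 + 2 = 9 -> 'b'

Best match: offset=2, length=2 (matching 'eb' starting at position 5)
LZ77 triple: (2, 2, 'b')
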